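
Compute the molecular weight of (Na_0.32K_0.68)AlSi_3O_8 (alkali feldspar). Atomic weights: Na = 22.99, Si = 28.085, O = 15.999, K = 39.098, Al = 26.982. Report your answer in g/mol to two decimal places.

273.17 g/mol

Na: 0.32 × 22.99 = 7.3568
K: 0.68 × 39.098 = 26.5866
Al: 1 × 26.982 = 26.9820
Si: 3 × 28.085 = 84.2550
O: 8 × 15.999 = 127.9920
Summing the contributions gives the formula mass.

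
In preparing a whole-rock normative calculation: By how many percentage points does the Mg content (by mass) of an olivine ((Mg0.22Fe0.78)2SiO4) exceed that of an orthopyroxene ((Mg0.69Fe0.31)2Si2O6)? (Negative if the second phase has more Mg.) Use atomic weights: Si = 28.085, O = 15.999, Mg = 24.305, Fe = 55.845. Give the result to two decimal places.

Mg in (Mg0.22Fe0.78)2SiO4: molar mass 189.893 g/mol; 0.44×24.305 = 10.694 g → 5.63 wt%.
Mg in (Mg0.69Fe0.31)2Si2O6: molar mass 220.329 g/mol; 1.38×24.305 = 33.541 g → 15.22 wt%.
Difference = 5.63 − 15.22 = -9.59 percentage points.

-9.59 percentage points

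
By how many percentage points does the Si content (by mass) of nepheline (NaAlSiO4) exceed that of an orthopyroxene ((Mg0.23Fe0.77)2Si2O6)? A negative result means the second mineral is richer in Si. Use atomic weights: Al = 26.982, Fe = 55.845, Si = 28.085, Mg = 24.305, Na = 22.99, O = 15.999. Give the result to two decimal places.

First mineral: 28.085 g Si in 142.053 g formula = 19.77 wt% Si.
Second mineral: 56.170 g Si in 249.346 g formula = 22.53 wt% Si.
19.77% − 22.53% gives a difference of -2.76 percentage points.

-2.76 percentage points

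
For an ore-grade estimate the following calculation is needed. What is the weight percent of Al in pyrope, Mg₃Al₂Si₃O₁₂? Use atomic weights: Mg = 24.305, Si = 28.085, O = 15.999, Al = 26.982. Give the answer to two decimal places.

13.39 weight percent

Molar mass of Mg₃Al₂Si₃O₁₂: 3·24.305 + 2·26.982 + 3·28.085 + 12·15.999 = 403.122 g/mol.
Mass of Al per formula unit: 2 × 26.982 = 53.964 g.
Weight fraction Al = 53.964 / 403.122 = 0.1339.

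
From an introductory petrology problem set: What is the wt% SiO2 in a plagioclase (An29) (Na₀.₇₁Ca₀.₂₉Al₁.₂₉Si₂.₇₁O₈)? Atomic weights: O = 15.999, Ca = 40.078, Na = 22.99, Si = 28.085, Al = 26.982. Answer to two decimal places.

Formula mass = 266.855 g/mol.
2.71 Si → 2.7100 mol SiO2 per formula unit; M(SiO2) = 60.083, so SiO2 mass = 162.825 g.
162.825/266.855 × 100 = 61.02 wt%.

61.02 wt%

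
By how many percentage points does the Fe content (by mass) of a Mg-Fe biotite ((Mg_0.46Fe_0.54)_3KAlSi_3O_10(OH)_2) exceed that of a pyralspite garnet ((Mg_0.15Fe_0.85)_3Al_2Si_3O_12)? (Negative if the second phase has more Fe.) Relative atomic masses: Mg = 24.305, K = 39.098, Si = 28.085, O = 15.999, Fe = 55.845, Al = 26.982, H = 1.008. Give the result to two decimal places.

Fe in (Mg_0.46Fe_0.54)_3KAlSi_3O_10(OH)_2: molar mass 468.349 g/mol; 1.62×55.845 = 90.469 g → 19.32 wt%.
Fe in (Mg_0.15Fe_0.85)_3Al_2Si_3O_12: molar mass 483.549 g/mol; 2.55×55.845 = 142.405 g → 29.45 wt%.
Difference = 19.32 − 29.45 = -10.13 percentage points.

-10.13 percentage points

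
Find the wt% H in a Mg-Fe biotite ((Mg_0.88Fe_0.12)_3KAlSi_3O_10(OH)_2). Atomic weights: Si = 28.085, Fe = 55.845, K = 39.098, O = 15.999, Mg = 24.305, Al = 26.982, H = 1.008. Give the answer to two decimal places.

0.47 wt%

Formula mass = 2.64·24.305 + 0.36·55.845 + 1·39.098 + 1·26.982 + 3·28.085 + 12·15.999 + 2·1.008 = 428.608 g/mol, of which 2.016 g is H.
So H makes up 2.016/428.608 = 0.0047 of the mass, i.e. 0.47%.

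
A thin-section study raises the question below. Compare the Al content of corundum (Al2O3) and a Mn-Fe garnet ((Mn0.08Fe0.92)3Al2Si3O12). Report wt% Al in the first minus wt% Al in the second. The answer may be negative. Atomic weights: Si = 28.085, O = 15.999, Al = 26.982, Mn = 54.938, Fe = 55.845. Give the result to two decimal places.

42.08 percentage points

M(Al2O3) = 101.961 g/mol, so wt% Al = 53.964/101.961 × 100 = 52.93%.
M((Mn0.08Fe0.92)3Al2Si3O12) = 497.524 g/mol, so wt% Al = 53.964/497.524 × 100 = 10.85%.
52.93 − 10.85 = 42.08 pp.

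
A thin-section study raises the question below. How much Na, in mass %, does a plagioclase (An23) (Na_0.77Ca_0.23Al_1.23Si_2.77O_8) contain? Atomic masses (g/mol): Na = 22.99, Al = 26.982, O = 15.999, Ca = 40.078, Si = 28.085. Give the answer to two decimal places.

Formula mass = 0.77×22.99 + 0.23×40.078 + 1.23×26.982 + 2.77×28.085 + 8×15.999 = 265.896 g/mol, of which 17.702 g is Na.
So Na makes up 17.702/265.896 = 0.0666 of the mass, i.e. 6.66%.

6.66 mass %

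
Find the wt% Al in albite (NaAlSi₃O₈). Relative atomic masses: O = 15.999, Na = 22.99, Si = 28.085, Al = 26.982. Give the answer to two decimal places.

Molar mass of NaAlSi₃O₈: 1*22.99 + 1*26.982 + 3*28.085 + 8*15.999 = 262.219 g/mol.
Mass of Al per formula unit: 1 × 26.982 = 26.982 g.
Weight fraction Al = 26.982 / 262.219 = 0.1029.

10.29 mass %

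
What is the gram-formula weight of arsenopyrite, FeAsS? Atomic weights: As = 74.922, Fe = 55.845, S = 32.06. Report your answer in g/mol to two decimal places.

The formula mass is the sum 1*55.845 + 1*74.922 + 1*32.06.

162.83 g/mol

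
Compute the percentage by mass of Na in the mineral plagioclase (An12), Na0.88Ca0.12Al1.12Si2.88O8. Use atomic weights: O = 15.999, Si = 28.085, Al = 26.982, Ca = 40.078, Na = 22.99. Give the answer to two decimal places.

Formula mass = 0.88·22.99 + 0.12·40.078 + 1.12·26.982 + 2.88·28.085 + 8·15.999 = 264.137 g/mol, of which 20.231 g is Na.
So Na makes up 20.231/264.137 = 0.0766 of the mass, i.e. 7.66%.

7.66 weight percent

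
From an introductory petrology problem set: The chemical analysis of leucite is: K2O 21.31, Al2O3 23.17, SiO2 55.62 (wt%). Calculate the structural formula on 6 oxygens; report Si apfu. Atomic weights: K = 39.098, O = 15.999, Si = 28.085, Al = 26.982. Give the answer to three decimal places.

2.013 Si apfu

K2O: 21.31/94.195 = 0.22623 mol → 0.45246 mol K, 0.22623 mol O.
Al2O3: 23.17/101.961 = 0.22724 mol → 0.45448 mol Al, 0.68172 mol O.
SiO2: 55.62/60.083 = 0.92572 mol → 0.92572 mol Si, 1.85144 mol O.
Total oxygen = 2.75939 mol. Normalization factor = 6/2.75939 = 2.17439.
Si per 6 O = 0.92572 × 2.17439 = 2.013.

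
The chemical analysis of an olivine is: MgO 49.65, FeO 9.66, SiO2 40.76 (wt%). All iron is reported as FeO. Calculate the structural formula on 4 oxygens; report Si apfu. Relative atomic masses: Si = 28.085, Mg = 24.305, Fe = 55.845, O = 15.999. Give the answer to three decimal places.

MgO (M=40.304): mol = 1.23189; Mg = 1.23189, O = 1.23189.
FeO (M=71.844): mol = 0.13446; Fe = 0.13446, O = 0.13446.
SiO2 (M=60.083): mol = 0.67839; Si = 0.67839, O = 1.35678.
ΣO = 2.72313; factor = 4/ΣO = 1.46890.
Si apfu = 0.67839 × 1.46890 = 0.996.

0.996 Si apfu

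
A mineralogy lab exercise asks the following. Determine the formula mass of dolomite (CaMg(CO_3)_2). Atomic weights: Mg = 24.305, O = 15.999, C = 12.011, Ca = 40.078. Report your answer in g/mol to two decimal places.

184.40 g/mol

M = 1×40.078 + 1×24.305 + 2×12.011 + 6×15.999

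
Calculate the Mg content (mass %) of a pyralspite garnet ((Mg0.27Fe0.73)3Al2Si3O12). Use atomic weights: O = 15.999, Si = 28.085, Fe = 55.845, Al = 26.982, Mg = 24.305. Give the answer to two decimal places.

Formula mass = 0.81*24.305 + 2.19*55.845 + 2*26.982 + 3*28.085 + 12*15.999 = 472.195 g/mol, of which 19.687 g is Mg.
So Mg makes up 19.687/472.195 = 0.0417 of the mass, i.e. 4.17%.

4.17 mass %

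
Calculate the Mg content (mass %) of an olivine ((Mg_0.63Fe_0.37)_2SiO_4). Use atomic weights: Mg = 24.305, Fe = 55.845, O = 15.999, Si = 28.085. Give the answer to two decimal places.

18.67 mass %

M((Mg_0.63Fe_0.37)_2SiO_4) = 164.031 g/mol.
Mg contributes 1.26 × 24.305 = 30.624 g per mole.
30.624/164.031 = 0.1867 → 18.67%.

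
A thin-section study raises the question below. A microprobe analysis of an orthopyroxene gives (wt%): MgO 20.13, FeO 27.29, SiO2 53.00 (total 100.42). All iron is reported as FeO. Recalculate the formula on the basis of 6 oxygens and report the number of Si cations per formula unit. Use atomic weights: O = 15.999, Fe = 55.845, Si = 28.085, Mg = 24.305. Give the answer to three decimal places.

MgO: 20.13/40.304 = 0.49945 mol → 0.49945 mol Mg, 0.49945 mol O.
FeO: 27.29/71.844 = 0.37985 mol → 0.37985 mol Fe, 0.37985 mol O.
SiO2: 53.00/60.083 = 0.88211 mol → 0.88211 mol Si, 1.76422 mol O.
Total oxygen = 2.64352 mol. Normalization factor = 6/2.64352 = 2.26970.
Si per 6 O = 0.88211 × 2.26970 = 2.002.

2.002 Si apfu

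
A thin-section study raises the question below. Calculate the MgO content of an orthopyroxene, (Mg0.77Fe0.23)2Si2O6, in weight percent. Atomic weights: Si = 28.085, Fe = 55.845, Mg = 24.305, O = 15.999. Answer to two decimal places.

Molar mass of (Mg0.77Fe0.23)2Si2O6 = 1.54×24.305 + 0.46×55.845 + 2×28.085 + 6×15.999 = 215.282 g/mol.
Each formula unit contains 1.54 Mg, equivalent to 1.54/1 = 1.5400 mol MgO.
M(MgO) = 1×24.305 + 1×15.999 = 40.304 g/mol.
Mass of MgO per formula unit = 1.5400 × 40.304 = 62.068 g.
MgO wt% = 62.068 / 215.282 × 100 = 28.83%.

28.83 wt%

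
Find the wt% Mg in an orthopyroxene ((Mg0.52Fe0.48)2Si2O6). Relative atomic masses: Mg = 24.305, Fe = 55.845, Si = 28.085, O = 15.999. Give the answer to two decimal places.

Formula mass = 1.04*24.305 + 0.96*55.845 + 2*28.085 + 6*15.999 = 231.052 g/mol, of which 25.277 g is Mg.
So Mg makes up 25.277/231.052 = 0.1094 of the mass, i.e. 10.94%.

10.94 wt%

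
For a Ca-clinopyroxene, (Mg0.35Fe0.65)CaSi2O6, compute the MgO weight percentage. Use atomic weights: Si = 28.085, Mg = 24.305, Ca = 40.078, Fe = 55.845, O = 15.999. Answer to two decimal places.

5.95 wt%

Formula mass = 237.048 g/mol.
0.35 Mg → 0.3500 mol MgO per formula unit; M(MgO) = 40.304, so MgO mass = 14.106 g.
14.106/237.048 × 100 = 5.95 wt%.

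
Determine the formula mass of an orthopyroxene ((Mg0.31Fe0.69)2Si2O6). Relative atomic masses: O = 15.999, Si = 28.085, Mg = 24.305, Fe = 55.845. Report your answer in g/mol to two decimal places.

244.30 g/mol

M = 0.62×24.305 + 1.38×55.845 + 2×28.085 + 6×15.999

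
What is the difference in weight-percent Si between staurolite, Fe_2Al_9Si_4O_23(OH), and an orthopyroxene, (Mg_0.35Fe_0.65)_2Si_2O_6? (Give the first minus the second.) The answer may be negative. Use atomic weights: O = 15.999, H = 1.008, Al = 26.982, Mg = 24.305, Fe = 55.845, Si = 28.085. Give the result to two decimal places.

Si in Fe_2Al_9Si_4O_23(OH): molar mass 851.852 g/mol; 4×28.085 = 112.340 g → 13.19 wt%.
Si in (Mg_0.35Fe_0.65)_2Si_2O_6: molar mass 241.776 g/mol; 2×28.085 = 56.170 g → 23.23 wt%.
Difference = 13.19 − 23.23 = -10.04 percentage points.

-10.04 percentage points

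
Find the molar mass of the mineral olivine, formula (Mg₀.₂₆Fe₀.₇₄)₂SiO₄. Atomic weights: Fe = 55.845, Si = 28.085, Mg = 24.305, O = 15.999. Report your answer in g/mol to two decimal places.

The formula mass is the sum 0.52*24.305 + 1.48*55.845 + 1*28.085 + 4*15.999.

187.37 g/mol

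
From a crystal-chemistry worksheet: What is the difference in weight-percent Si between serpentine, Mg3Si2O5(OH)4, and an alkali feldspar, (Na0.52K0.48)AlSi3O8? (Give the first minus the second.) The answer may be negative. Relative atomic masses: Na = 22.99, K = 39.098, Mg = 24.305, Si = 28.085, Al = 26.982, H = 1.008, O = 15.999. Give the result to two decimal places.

-10.94 percentage points

M(Mg3Si2O5(OH)4) = 277.108 g/mol, so wt% Si = 56.170/277.108 × 100 = 20.27%.
M((Na0.52K0.48)AlSi3O8) = 269.951 g/mol, so wt% Si = 84.255/269.951 × 100 = 31.21%.
20.27 − 31.21 = -10.94 pp.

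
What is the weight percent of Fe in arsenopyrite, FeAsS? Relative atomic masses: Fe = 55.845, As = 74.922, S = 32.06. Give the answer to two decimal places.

Formula mass = 1×55.845 + 1×74.922 + 1×32.06 = 162.827 g/mol, of which 55.845 g is Fe.
So Fe makes up 55.845/162.827 = 0.3430 of the mass, i.e. 34.30%.

34.30 mass %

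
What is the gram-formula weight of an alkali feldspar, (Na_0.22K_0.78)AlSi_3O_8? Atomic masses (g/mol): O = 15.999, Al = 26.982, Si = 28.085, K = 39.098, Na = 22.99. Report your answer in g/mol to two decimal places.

274.78 g/mol

The formula mass is the sum 0.22×22.99 + 0.78×39.098 + 1×26.982 + 3×28.085 + 8×15.999.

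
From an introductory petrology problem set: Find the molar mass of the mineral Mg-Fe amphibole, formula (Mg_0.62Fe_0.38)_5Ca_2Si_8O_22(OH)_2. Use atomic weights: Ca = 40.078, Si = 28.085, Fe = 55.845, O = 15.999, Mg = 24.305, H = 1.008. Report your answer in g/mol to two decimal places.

M = 3.10·24.305 + 1.90·55.845 + 2·40.078 + 8·28.085 + 24·15.999 + 2·1.008

872.28 g/mol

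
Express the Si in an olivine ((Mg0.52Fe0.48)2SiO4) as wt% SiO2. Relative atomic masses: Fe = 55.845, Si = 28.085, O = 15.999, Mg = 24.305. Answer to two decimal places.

Molar mass of (Mg0.52Fe0.48)2SiO4 = 1.04·24.305 + 0.96·55.845 + 1·28.085 + 4·15.999 = 170.969 g/mol.
Each formula unit contains 1 Si, equivalent to 1/1 = 1.0000 mol SiO2.
M(SiO2) = 1×28.085 + 2×15.999 = 60.083 g/mol.
Mass of SiO2 per formula unit = 1.0000 × 60.083 = 60.083 g.
SiO2 wt% = 60.083 / 170.969 × 100 = 35.14%.

35.14 wt%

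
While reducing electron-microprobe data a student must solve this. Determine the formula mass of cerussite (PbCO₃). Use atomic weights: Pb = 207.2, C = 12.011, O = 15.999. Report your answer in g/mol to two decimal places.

The formula mass is the sum 1*207.2 + 1*12.011 + 3*15.999.

267.21 g/mol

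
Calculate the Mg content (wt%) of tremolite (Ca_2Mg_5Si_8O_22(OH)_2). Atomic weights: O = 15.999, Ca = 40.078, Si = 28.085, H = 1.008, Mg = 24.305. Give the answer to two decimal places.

M(Ca_2Mg_5Si_8O_22(OH)_2) = 812.353 g/mol.
Mg contributes 5 × 24.305 = 121.525 g per mole.
121.525/812.353 = 0.1496 → 14.96%.

14.96 wt%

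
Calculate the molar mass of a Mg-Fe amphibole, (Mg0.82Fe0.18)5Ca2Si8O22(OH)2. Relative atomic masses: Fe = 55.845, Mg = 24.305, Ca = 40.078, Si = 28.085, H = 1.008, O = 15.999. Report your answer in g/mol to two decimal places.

The formula mass is the sum 4.10(24.305) + 0.90(55.845) + 2(40.078) + 8(28.085) + 24(15.999) + 2(1.008).

840.74 g/mol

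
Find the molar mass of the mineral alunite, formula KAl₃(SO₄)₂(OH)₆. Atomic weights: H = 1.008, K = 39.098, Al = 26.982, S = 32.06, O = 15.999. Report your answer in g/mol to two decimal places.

K: 1 × 39.098 = 39.0980
Al: 3 × 26.982 = 80.9460
S: 2 × 32.06 = 64.1200
O: 14 × 15.999 = 223.9860
H: 6 × 1.008 = 6.0480
Summing the contributions gives the formula mass.

414.20 g/mol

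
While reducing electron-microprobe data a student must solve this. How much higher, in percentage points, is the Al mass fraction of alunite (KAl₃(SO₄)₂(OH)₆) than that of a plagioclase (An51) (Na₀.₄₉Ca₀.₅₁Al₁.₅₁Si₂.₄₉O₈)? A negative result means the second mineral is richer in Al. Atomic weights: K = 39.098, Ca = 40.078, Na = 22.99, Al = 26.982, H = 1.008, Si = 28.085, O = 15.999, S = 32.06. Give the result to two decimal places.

First mineral: 80.946 g Al in 414.198 g formula = 19.54 wt% Al.
Second mineral: 40.743 g Al in 270.371 g formula = 15.07 wt% Al.
19.54% − 15.07% gives a difference of 4.47 percentage points.

4.47 percentage points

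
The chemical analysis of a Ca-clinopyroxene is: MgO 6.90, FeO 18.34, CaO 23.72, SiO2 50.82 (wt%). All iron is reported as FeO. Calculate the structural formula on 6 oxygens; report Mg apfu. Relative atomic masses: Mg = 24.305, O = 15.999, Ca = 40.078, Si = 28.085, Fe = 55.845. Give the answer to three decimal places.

0.404 Mg apfu

6.90 wt% MgO ÷ 40.304 g/mol = 0.17120 mol, giving 0.17120 Mg and 0.17120 O.
18.34 wt% FeO ÷ 71.844 g/mol = 0.25528 mol, giving 0.25528 Fe and 0.25528 O.
23.72 wt% CaO ÷ 56.077 g/mol = 0.42299 mol, giving 0.42299 Ca and 0.42299 O.
50.82 wt% SiO2 ÷ 60.083 g/mol = 0.84583 mol, giving 0.84583 Si and 1.69166 O.
Oxygen sums to 2.54113; scaling by 6/2.54113 = 2.36115 puts the formula on 6 O.
Mg: 0.17120 × 2.36115 = 0.404 atoms per formula unit.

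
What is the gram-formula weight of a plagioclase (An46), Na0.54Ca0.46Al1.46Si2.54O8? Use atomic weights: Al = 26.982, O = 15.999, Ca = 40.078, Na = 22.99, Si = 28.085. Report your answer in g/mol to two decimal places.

M = 0.54·22.99 + 0.46·40.078 + 1.46·26.982 + 2.54·28.085 + 8·15.999

269.57 g/mol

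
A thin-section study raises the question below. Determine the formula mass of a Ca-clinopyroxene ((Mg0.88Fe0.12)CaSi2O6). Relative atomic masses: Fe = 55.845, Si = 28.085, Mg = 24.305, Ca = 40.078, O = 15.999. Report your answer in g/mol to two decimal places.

Mg: 0.88 × 24.305 = 21.3884
Fe: 0.12 × 55.845 = 6.7014
Ca: 1 × 40.078 = 40.0780
Si: 2 × 28.085 = 56.1700
O: 6 × 15.999 = 95.9940
Summing the contributions gives the formula mass.

220.33 g/mol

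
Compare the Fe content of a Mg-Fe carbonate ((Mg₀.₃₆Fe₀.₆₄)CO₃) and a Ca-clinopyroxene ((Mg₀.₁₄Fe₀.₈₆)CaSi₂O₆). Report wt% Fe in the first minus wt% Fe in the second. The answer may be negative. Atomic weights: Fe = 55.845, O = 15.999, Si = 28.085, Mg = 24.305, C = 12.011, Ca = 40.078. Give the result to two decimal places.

M((Mg₀.₃₆Fe₀.₆₄)CO₃) = 104.499 g/mol, so wt% Fe = 35.741/104.499 × 100 = 34.20%.
M((Mg₀.₁₄Fe₀.₈₆)CaSi₂O₆) = 243.671 g/mol, so wt% Fe = 48.027/243.671 × 100 = 19.71%.
34.20 − 19.71 = 14.49 pp.

14.49 percentage points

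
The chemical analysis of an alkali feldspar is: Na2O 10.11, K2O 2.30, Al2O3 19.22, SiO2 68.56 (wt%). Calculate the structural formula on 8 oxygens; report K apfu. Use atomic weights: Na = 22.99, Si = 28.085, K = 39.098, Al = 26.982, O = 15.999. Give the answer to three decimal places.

0.129 K apfu

10.11 wt% Na2O ÷ 61.979 g/mol = 0.16312 mol, giving 0.32624 Na and 0.16312 O.
2.30 wt% K2O ÷ 94.195 g/mol = 0.02442 mol, giving 0.04884 K and 0.02442 O.
19.22 wt% Al2O3 ÷ 101.961 g/mol = 0.18850 mol, giving 0.37700 Al and 0.56550 O.
68.56 wt% SiO2 ÷ 60.083 g/mol = 1.14109 mol, giving 1.14109 Si and 2.28218 O.
Oxygen sums to 3.03522; scaling by 8/3.03522 = 2.63572 puts the formula on 8 O.
K: 0.04884 × 2.63572 = 0.129 atoms per formula unit.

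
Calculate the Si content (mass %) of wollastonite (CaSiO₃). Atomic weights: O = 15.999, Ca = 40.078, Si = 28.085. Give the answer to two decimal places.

24.18 mass %

M(CaSiO₃) = 116.160 g/mol.
Si contributes 1 × 28.085 = 28.085 g per mole.
28.085/116.160 = 0.2418 → 24.18%.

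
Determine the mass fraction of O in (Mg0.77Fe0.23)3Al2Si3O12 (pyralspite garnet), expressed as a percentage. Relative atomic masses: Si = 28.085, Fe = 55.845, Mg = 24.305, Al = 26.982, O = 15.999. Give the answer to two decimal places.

M((Mg0.77Fe0.23)3Al2Si3O12) = 424.885 g/mol.
O contributes 12 × 15.999 = 191.988 g per mole.
191.988/424.885 = 0.4519 → 45.19%.

45.19 mass %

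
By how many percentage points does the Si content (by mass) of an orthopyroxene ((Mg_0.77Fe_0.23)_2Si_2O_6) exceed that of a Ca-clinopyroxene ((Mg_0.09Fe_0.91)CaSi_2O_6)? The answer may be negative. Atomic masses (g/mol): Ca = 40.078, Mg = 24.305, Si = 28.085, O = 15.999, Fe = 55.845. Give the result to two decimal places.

First mineral: 56.170 g Si in 215.282 g formula = 26.09 wt% Si.
Second mineral: 56.170 g Si in 245.248 g formula = 22.90 wt% Si.
26.09% − 22.90% gives a difference of 3.19 percentage points.

3.19 percentage points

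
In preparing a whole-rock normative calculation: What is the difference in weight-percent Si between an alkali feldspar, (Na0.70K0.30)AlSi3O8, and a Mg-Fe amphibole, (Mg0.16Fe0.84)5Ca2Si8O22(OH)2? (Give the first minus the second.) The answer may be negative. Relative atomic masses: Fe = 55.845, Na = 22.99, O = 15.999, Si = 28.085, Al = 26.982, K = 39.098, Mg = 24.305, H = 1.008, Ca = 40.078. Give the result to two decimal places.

7.77 percentage points

Si in (Na0.70K0.30)AlSi3O8: molar mass 267.051 g/mol; 3×28.085 = 84.255 g → 31.55 wt%.
Si in (Mg0.16Fe0.84)5Ca2Si8O22(OH)2: molar mass 944.821 g/mol; 8×28.085 = 224.680 g → 23.78 wt%.
Difference = 31.55 − 23.78 = 7.77 percentage points.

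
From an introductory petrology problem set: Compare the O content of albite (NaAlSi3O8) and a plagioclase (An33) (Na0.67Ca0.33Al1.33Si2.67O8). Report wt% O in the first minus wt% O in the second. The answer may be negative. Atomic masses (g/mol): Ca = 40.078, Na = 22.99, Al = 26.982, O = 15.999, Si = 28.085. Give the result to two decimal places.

First mineral: 127.992 g O in 262.219 g formula = 48.81 wt% O.
Second mineral: 127.992 g O in 267.494 g formula = 47.85 wt% O.
48.81% − 47.85% gives a difference of 0.96 percentage points.

0.96 percentage points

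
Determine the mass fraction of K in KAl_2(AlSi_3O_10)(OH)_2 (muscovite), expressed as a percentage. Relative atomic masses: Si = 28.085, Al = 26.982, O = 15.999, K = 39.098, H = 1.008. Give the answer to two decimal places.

M(KAl_2(AlSi_3O_10)(OH)_2) = 398.303 g/mol.
K contributes 1 × 39.098 = 39.098 g per mole.
39.098/398.303 = 0.0982 → 9.82%.

9.82 weight percent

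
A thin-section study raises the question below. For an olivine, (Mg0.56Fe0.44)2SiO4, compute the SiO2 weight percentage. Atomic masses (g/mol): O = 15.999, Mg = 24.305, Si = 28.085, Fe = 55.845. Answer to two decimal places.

35.67 wt%

Formula mass = 168.446 g/mol.
1 Si → 1.0000 mol SiO2 per formula unit; M(SiO2) = 60.083, so SiO2 mass = 60.083 g.
60.083/168.446 × 100 = 35.67 wt%.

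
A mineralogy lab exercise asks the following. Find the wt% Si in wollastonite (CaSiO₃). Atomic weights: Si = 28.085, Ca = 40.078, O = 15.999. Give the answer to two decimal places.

Formula mass = 1×40.078 + 1×28.085 + 3×15.999 = 116.160 g/mol, of which 28.085 g is Si.
So Si makes up 28.085/116.160 = 0.2418 of the mass, i.e. 24.18%.

24.18 weight percent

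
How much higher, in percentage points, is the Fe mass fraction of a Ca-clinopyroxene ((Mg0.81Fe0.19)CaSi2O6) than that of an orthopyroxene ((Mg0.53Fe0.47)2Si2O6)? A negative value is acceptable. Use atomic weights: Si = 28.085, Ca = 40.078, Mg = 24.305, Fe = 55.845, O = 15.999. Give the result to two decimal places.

-18.01 percentage points

M((Mg0.81Fe0.19)CaSi2O6) = 222.540 g/mol, so wt% Fe = 10.611/222.540 × 100 = 4.77%.
M((Mg0.53Fe0.47)2Si2O6) = 230.422 g/mol, so wt% Fe = 52.494/230.422 × 100 = 22.78%.
4.77 − 22.78 = -18.01 pp.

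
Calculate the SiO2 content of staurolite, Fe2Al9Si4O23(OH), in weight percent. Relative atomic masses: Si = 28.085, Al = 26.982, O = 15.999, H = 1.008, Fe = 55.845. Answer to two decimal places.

28.21 wt%

M(Fe2Al9Si4O23(OH)) = 851.852 g/mol; M(SiO2) = 60.083 g/mol.
Moles SiO2 per formula unit = 4 Si ÷ 1 = 4.0000.
SiO2 fraction = (4.0000 × 60.083) / 851.852 = 240.332/851.852 = 0.2821.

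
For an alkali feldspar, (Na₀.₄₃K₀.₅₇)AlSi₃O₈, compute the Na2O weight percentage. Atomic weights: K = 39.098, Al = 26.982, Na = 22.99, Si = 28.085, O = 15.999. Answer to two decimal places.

Formula mass = 271.401 g/mol.
0.43 Na → 0.2150 mol Na2O per formula unit; M(Na2O) = 61.979, so Na2O mass = 13.325 g.
13.325/271.401 × 100 = 4.91 wt%.

4.91 wt%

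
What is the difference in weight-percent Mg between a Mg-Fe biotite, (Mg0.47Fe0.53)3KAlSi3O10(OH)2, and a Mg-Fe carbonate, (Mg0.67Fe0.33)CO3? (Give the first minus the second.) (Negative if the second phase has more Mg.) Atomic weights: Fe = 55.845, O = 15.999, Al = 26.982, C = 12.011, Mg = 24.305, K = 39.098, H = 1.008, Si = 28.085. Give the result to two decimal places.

-9.86 percentage points

M((Mg0.47Fe0.53)3KAlSi3O10(OH)2) = 467.403 g/mol, so wt% Mg = 34.270/467.403 × 100 = 7.33%.
M((Mg0.67Fe0.33)CO3) = 94.721 g/mol, so wt% Mg = 16.284/94.721 × 100 = 17.19%.
7.33 − 17.19 = -9.86 pp.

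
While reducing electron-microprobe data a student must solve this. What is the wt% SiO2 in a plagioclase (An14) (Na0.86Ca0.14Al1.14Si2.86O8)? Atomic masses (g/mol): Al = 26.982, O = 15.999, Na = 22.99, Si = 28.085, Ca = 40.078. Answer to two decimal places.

M(Na0.86Ca0.14Al1.14Si2.86O8) = 264.457 g/mol; M(SiO2) = 60.083 g/mol.
Moles SiO2 per formula unit = 2.86 Si ÷ 1 = 2.8600.
SiO2 fraction = (2.8600 × 60.083) / 264.457 = 171.837/264.457 = 0.6498.

64.98 wt%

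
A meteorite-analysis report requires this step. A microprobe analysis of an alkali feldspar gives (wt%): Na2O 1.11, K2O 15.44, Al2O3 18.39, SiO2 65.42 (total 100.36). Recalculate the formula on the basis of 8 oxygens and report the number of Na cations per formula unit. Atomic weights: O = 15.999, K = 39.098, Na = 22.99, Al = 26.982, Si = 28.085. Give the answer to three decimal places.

Na2O: 1.11/61.979 = 0.01791 mol → 0.03582 mol Na, 0.01791 mol O.
K2O: 15.44/94.195 = 0.16392 mol → 0.32784 mol K, 0.16392 mol O.
Al2O3: 18.39/101.961 = 0.18036 mol → 0.36072 mol Al, 0.54108 mol O.
SiO2: 65.42/60.083 = 1.08883 mol → 1.08883 mol Si, 2.17766 mol O.
Total oxygen = 2.90057 mol. Normalization factor = 8/2.90057 = 2.75808.
Na per 8 O = 0.03582 × 2.75808 = 0.099.

0.099 Na apfu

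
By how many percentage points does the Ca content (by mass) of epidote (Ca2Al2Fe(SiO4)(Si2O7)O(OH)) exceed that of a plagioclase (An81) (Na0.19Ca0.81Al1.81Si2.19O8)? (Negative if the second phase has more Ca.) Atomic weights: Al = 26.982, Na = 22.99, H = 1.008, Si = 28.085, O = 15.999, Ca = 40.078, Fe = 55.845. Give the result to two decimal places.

4.79 percentage points

First mineral: 80.156 g Ca in 483.215 g formula = 16.59 wt% Ca.
Second mineral: 32.463 g Ca in 275.167 g formula = 11.80 wt% Ca.
16.59% − 11.80% gives a difference of 4.79 percentage points.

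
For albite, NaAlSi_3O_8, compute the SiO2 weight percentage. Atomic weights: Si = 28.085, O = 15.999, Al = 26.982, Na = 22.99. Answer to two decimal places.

Molar mass of NaAlSi_3O_8 = 1·22.99 + 1·26.982 + 3·28.085 + 8·15.999 = 262.219 g/mol.
Each formula unit contains 3 Si, equivalent to 3/1 = 3.0000 mol SiO2.
M(SiO2) = 1×28.085 + 2×15.999 = 60.083 g/mol.
Mass of SiO2 per formula unit = 3.0000 × 60.083 = 180.249 g.
SiO2 wt% = 180.249 / 262.219 × 100 = 68.74%.

68.74 wt%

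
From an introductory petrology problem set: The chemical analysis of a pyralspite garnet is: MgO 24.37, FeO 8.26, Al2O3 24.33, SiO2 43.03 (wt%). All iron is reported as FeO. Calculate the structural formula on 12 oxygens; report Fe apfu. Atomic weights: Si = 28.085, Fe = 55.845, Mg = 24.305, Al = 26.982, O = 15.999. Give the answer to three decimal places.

0.481 Fe apfu

MgO: 24.37/40.304 = 0.60465 mol → 0.60465 mol Mg, 0.60465 mol O.
FeO: 8.26/71.844 = 0.11497 mol → 0.11497 mol Fe, 0.11497 mol O.
Al2O3: 24.33/101.961 = 0.23862 mol → 0.47724 mol Al, 0.71586 mol O.
SiO2: 43.03/60.083 = 0.71618 mol → 0.71618 mol Si, 1.43236 mol O.
Total oxygen = 2.86784 mol. Normalization factor = 12/2.86784 = 4.18433.
Fe per 12 O = 0.11497 × 4.18433 = 0.481.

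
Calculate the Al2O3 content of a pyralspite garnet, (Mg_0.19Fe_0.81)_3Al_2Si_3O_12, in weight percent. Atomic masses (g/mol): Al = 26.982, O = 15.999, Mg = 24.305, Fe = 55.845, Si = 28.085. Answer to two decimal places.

21.25 wt%

Molar mass of (Mg_0.19Fe_0.81)_3Al_2Si_3O_12 = 0.57×24.305 + 2.43×55.845 + 2×26.982 + 3×28.085 + 12×15.999 = 479.764 g/mol.
Each formula unit contains 2 Al, equivalent to 2/2 = 1.0000 mol Al2O3.
M(Al2O3) = 2×26.982 + 3×15.999 = 101.961 g/mol.
Mass of Al2O3 per formula unit = 1.0000 × 101.961 = 101.961 g.
Al2O3 wt% = 101.961 / 479.764 × 100 = 21.25%.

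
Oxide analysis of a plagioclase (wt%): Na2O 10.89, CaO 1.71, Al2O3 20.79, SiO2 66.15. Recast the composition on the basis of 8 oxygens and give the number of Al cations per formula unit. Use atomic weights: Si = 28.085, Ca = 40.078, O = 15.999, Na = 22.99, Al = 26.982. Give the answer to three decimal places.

1.080 Al apfu

10.89 wt% Na2O ÷ 61.979 g/mol = 0.17570 mol, giving 0.35140 Na and 0.17570 O.
1.71 wt% CaO ÷ 56.077 g/mol = 0.03049 mol, giving 0.03049 Ca and 0.03049 O.
20.79 wt% Al2O3 ÷ 101.961 g/mol = 0.20390 mol, giving 0.40780 Al and 0.61170 O.
66.15 wt% SiO2 ÷ 60.083 g/mol = 1.10098 mol, giving 1.10098 Si and 2.20196 O.
Oxygen sums to 3.01985; scaling by 8/3.01985 = 2.64914 puts the formula on 8 O.
Al: 0.40780 × 2.64914 = 1.080 atoms per formula unit.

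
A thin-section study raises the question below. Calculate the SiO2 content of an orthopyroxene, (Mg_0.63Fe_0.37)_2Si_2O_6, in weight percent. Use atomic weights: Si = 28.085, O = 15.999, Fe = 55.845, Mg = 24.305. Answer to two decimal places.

Formula mass = 224.114 g/mol.
2 Si → 2.0000 mol SiO2 per formula unit; M(SiO2) = 60.083, so SiO2 mass = 120.166 g.
120.166/224.114 × 100 = 53.62 wt%.

53.62 wt%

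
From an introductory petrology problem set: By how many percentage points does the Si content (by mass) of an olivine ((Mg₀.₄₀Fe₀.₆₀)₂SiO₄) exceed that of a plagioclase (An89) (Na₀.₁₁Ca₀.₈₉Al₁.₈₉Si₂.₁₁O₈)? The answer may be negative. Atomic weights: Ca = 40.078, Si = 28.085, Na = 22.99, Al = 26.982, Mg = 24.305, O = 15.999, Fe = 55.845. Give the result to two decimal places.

-5.71 percentage points

M((Mg₀.₄₀Fe₀.₆₀)₂SiO₄) = 178.539 g/mol, so wt% Si = 28.085/178.539 × 100 = 15.73%.
M(Na₀.₁₁Ca₀.₈₉Al₁.₈₉Si₂.₁₁O₈) = 276.446 g/mol, so wt% Si = 59.259/276.446 × 100 = 21.44%.
15.73 − 21.44 = -5.71 pp.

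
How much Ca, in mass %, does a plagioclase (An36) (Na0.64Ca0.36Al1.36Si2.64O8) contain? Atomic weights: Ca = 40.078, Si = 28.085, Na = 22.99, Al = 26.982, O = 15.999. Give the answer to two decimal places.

5.38 mass %

M(Na0.64Ca0.36Al1.36Si2.64O8) = 267.974 g/mol.
Ca contributes 0.36 × 40.078 = 14.428 g per mole.
14.428/267.974 = 0.0538 → 5.38%.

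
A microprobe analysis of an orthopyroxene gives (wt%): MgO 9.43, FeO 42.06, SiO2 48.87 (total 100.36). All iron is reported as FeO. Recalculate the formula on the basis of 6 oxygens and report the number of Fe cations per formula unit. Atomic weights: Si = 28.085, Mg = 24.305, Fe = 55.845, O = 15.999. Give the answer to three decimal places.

1.436 Fe apfu

9.43 wt% MgO ÷ 40.304 g/mol = 0.23397 mol, giving 0.23397 Mg and 0.23397 O.
42.06 wt% FeO ÷ 71.844 g/mol = 0.58544 mol, giving 0.58544 Fe and 0.58544 O.
48.87 wt% SiO2 ÷ 60.083 g/mol = 0.81337 mol, giving 0.81337 Si and 1.62674 O.
Oxygen sums to 2.44615; scaling by 6/2.44615 = 2.45283 puts the formula on 6 O.
Fe: 0.58544 × 2.45283 = 1.436 atoms per formula unit.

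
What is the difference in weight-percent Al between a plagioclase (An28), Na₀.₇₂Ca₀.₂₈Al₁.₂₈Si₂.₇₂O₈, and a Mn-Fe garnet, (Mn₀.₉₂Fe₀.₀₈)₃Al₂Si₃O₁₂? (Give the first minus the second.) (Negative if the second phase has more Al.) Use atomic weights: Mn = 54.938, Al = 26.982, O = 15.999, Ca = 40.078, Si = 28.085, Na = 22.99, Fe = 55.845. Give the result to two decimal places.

Al in Na₀.₇₂Ca₀.₂₈Al₁.₂₈Si₂.₇₂O₈: molar mass 266.695 g/mol; 1.28×26.982 = 34.537 g → 12.95 wt%.
Al in (Mn₀.₉₂Fe₀.₀₈)₃Al₂Si₃O₁₂: molar mass 495.239 g/mol; 2×26.982 = 53.964 g → 10.90 wt%.
Difference = 12.95 − 10.90 = 2.05 percentage points.

2.05 percentage points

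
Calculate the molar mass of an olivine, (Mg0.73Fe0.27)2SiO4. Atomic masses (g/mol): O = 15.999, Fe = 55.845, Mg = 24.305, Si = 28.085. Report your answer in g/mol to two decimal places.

M = 1.46*24.305 + 0.54*55.845 + 1*28.085 + 4*15.999

157.72 g/mol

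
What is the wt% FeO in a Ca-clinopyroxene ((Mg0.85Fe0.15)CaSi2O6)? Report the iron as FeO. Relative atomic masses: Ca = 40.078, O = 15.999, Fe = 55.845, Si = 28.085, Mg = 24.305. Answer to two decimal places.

Formula mass = 221.278 g/mol.
0.15 Fe → 0.1500 mol FeO per formula unit; M(FeO) = 71.844, so FeO mass = 10.777 g.
10.777/221.278 × 100 = 4.87 wt%.

4.87 wt%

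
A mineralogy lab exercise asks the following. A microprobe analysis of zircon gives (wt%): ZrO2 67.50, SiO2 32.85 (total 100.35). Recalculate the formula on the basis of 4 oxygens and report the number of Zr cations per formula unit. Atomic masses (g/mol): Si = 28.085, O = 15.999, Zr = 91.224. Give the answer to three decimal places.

1.001 Zr apfu

67.50 wt% ZrO2 ÷ 123.222 g/mol = 0.54779 mol, giving 0.54779 Zr and 1.09558 O.
32.85 wt% SiO2 ÷ 60.083 g/mol = 0.54674 mol, giving 0.54674 Si and 1.09348 O.
Oxygen sums to 2.18906; scaling by 4/2.18906 = 1.82727 puts the formula on 4 O.
Zr: 0.54779 × 1.82727 = 1.001 atoms per formula unit.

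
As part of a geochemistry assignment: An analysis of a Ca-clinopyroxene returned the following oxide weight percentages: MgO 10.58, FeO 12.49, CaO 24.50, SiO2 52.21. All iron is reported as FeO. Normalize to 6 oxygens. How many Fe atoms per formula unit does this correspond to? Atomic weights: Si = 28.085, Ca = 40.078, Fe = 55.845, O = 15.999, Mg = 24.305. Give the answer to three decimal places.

0.399 Fe apfu

MgO (M=40.304): mol = 0.26250; Mg = 0.26250, O = 0.26250.
FeO (M=71.844): mol = 0.17385; Fe = 0.17385, O = 0.17385.
CaO (M=56.077): mol = 0.43690; Ca = 0.43690, O = 0.43690.
SiO2 (M=60.083): mol = 0.86896; Si = 0.86896, O = 1.73792.
ΣO = 2.61117; factor = 6/ΣO = 2.29782.
Fe apfu = 0.17385 × 2.29782 = 0.399.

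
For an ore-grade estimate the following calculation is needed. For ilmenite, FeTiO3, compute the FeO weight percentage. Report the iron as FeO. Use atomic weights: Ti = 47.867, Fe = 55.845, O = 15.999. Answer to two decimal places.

47.36 wt%

Molar mass of FeTiO3 = 1×55.845 + 1×47.867 + 3×15.999 = 151.709 g/mol.
Each formula unit contains 1 Fe, equivalent to 1/1 = 1.0000 mol FeO.
M(FeO) = 1×55.845 + 1×15.999 = 71.844 g/mol.
Mass of FeO per formula unit = 1.0000 × 71.844 = 71.844 g.
FeO wt% = 71.844 / 151.709 × 100 = 47.36%.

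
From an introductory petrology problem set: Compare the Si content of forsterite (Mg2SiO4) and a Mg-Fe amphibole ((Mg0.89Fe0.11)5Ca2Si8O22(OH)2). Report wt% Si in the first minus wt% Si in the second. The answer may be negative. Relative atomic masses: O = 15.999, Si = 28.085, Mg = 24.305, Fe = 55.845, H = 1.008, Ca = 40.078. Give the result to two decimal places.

-7.12 percentage points

First mineral: 28.085 g Si in 140.691 g formula = 19.96 wt% Si.
Second mineral: 224.680 g Si in 829.700 g formula = 27.08 wt% Si.
19.96% − 27.08% gives a difference of -7.12 percentage points.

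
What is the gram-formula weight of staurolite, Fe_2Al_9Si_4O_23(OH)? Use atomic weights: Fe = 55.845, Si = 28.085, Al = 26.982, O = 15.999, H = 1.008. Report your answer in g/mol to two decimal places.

The formula mass is the sum 2(55.845) + 9(26.982) + 4(28.085) + 24(15.999) + 1(1.008).

851.85 g/mol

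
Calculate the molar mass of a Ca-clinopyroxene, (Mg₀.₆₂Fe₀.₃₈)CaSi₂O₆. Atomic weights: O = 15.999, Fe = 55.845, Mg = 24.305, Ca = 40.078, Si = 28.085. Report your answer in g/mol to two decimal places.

228.53 g/mol

M = 0.62×24.305 + 0.38×55.845 + 1×40.078 + 2×28.085 + 6×15.999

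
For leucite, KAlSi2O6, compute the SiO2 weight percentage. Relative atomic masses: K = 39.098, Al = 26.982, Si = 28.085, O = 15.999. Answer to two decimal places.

Formula mass = 218.244 g/mol.
2 Si → 2.0000 mol SiO2 per formula unit; M(SiO2) = 60.083, so SiO2 mass = 120.166 g.
120.166/218.244 × 100 = 55.06 wt%.

55.06 wt%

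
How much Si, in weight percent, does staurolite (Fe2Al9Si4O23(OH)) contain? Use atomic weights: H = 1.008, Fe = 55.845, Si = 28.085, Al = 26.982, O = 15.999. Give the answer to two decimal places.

13.19 weight percent

Molar mass of Fe2Al9Si4O23(OH): 2×55.845 + 9×26.982 + 4×28.085 + 24×15.999 + 1×1.008 = 851.852 g/mol.
Mass of Si per formula unit: 4 × 28.085 = 112.340 g.
Weight fraction Si = 112.340 / 851.852 = 0.1319.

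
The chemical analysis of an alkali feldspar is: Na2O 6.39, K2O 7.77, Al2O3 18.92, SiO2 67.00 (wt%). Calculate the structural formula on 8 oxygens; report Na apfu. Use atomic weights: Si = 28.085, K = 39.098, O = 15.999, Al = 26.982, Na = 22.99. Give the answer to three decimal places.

6.39 wt% Na2O ÷ 61.979 g/mol = 0.10310 mol, giving 0.20620 Na and 0.10310 O.
7.77 wt% K2O ÷ 94.195 g/mol = 0.08249 mol, giving 0.16498 K and 0.08249 O.
18.92 wt% Al2O3 ÷ 101.961 g/mol = 0.18556 mol, giving 0.37112 Al and 0.55668 O.
67.00 wt% SiO2 ÷ 60.083 g/mol = 1.11512 mol, giving 1.11512 Si and 2.23024 O.
Oxygen sums to 2.97251; scaling by 8/2.97251 = 2.69133 puts the formula on 8 O.
Na: 0.20620 × 2.69133 = 0.555 atoms per formula unit.

0.555 Na apfu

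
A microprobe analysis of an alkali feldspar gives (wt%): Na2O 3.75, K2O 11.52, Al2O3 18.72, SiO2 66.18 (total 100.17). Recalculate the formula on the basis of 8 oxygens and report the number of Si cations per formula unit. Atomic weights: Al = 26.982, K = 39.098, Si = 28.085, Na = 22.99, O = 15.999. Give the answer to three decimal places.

3.001 Si apfu

Na2O: 3.75/61.979 = 0.06050 mol → 0.12100 mol Na, 0.06050 mol O.
K2O: 11.52/94.195 = 0.12230 mol → 0.24460 mol K, 0.12230 mol O.
Al2O3: 18.72/101.961 = 0.18360 mol → 0.36720 mol Al, 0.55080 mol O.
SiO2: 66.18/60.083 = 1.10148 mol → 1.10148 mol Si, 2.20296 mol O.
Total oxygen = 2.93656 mol. Normalization factor = 8/2.93656 = 2.72428.
Si per 8 O = 1.10148 × 2.72428 = 3.001.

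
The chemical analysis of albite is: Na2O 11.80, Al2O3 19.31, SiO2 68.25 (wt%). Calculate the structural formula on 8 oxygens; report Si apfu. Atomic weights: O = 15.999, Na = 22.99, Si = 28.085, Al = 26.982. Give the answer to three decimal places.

2.999 Si apfu

Na2O: 11.80/61.979 = 0.19039 mol → 0.38078 mol Na, 0.19039 mol O.
Al2O3: 19.31/101.961 = 0.18939 mol → 0.37878 mol Al, 0.56817 mol O.
SiO2: 68.25/60.083 = 1.13593 mol → 1.13593 mol Si, 2.27186 mol O.
Total oxygen = 3.03042 mol. Normalization factor = 8/3.03042 = 2.63990.
Si per 8 O = 1.13593 × 2.63990 = 2.999.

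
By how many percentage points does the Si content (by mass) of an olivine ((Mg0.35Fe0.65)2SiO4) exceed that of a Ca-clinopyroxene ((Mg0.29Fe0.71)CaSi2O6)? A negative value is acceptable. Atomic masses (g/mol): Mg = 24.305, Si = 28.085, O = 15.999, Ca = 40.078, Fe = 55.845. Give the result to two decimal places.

M((Mg0.35Fe0.65)2SiO4) = 181.693 g/mol, so wt% Si = 28.085/181.693 × 100 = 15.46%.
M((Mg0.29Fe0.71)CaSi2O6) = 238.940 g/mol, so wt% Si = 56.170/238.940 × 100 = 23.51%.
15.46 − 23.51 = -8.05 pp.

-8.05 percentage points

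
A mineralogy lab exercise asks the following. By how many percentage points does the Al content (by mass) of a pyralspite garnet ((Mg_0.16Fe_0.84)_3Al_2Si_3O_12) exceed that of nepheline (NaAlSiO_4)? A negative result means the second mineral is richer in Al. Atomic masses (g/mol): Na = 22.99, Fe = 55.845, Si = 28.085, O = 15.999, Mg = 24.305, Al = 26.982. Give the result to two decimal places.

-7.81 percentage points

M((Mg_0.16Fe_0.84)_3Al_2Si_3O_12) = 482.603 g/mol, so wt% Al = 53.964/482.603 × 100 = 11.18%.
M(NaAlSiO_4) = 142.053 g/mol, so wt% Al = 26.982/142.053 × 100 = 18.99%.
11.18 − 18.99 = -7.81 pp.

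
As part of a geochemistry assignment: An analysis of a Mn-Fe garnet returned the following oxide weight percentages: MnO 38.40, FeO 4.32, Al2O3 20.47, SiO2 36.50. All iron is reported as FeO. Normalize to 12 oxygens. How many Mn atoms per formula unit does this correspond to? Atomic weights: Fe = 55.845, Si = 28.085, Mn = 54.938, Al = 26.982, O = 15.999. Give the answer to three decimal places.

MnO: 38.40/70.937 = 0.54133 mol → 0.54133 mol Mn, 0.54133 mol O.
FeO: 4.32/71.844 = 0.06013 mol → 0.06013 mol Fe, 0.06013 mol O.
Al2O3: 20.47/101.961 = 0.20076 mol → 0.40152 mol Al, 0.60228 mol O.
SiO2: 36.50/60.083 = 0.60749 mol → 0.60749 mol Si, 1.21498 mol O.
Total oxygen = 2.41872 mol. Normalization factor = 12/2.41872 = 4.96130.
Mn per 12 O = 0.54133 × 4.96130 = 2.686.

2.686 Mn apfu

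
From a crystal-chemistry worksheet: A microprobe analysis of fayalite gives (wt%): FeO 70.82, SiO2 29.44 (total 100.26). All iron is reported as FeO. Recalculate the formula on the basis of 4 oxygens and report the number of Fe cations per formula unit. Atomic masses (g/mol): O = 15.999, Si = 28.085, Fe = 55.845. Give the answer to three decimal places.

FeO (M=71.844): mol = 0.98575; Fe = 0.98575, O = 0.98575.
SiO2 (M=60.083): mol = 0.48999; Si = 0.48999, O = 0.97998.
ΣO = 1.96573; factor = 4/ΣO = 2.03487.
Fe apfu = 0.98575 × 2.03487 = 2.006.

2.006 Fe apfu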